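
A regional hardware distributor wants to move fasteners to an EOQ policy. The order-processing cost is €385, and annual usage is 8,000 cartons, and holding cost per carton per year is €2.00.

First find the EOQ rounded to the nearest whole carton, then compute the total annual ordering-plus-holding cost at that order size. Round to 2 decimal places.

Optimal lot size Q* = (2 × 8,000 × €385 / €2)^½ ≈ 1,754.99 → Q = 1,755 cartons
Orders/yr = 8,000/1,755 = 4.558; ordering cost = 4.558 × €385 = €1,754.99
Average inventory = 1,755/2 = 877.5; holding cost = 877.5 × €2 = €1,755.00
Total = €1,754.99 + €1,755.00 = €3,509.99

€3,509.99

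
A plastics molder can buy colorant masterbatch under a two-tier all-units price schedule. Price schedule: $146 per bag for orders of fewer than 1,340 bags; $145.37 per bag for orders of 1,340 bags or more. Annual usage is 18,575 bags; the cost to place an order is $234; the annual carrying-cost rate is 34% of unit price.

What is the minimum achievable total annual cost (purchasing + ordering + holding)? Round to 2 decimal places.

$2,732,723.19

H₁ = 34%×$146 = $49.6400;  H₂ = 34%×$145.37 = $49.4258
EOQ₁ = √(2×18,575×234/49.6400) = 418.48  (< 1,340, feasible at tier 1)
EOQ₂ = √(2×18,575×234/49.4258) = 419.38  (< 1,340 → use Q = 1,340 at tier-2 price)
TC(tier 1 (EOQ₁), Q≈418.5) = $2,732,723.19
TC(tier 2, Q≈1,340.0) = $2,736,606.73
Minimum at tier 1 (EOQ₁): $2,732,723.19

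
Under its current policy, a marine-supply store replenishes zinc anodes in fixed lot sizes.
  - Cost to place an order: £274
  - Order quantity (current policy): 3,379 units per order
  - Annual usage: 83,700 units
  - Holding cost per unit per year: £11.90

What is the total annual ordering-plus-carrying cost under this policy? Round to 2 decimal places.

£26,892.21

Ordering: D/Q × S = 83,700/3,379 × £274 = £6,787.16
Holding:  Q/2 × H = 3,379/2 × £11.9 = £20,105.05
Total = £6,787.16 + £20,105.05 = £26,892.21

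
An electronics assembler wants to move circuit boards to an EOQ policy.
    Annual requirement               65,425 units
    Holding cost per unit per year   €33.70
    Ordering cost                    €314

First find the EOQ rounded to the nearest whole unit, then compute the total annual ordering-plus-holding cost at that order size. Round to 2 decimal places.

€37,210.60

2DS/H = 2·65,425·314/33.7 = 1,219,195.85
EOQ = √1,219,195.85 ≈ 1,104.17 → Q = 1,104 units
Orders/yr = 65,425/1,104 = 59.262; ordering cost = 59.262 × €314 = €18,608.20
Average inventory = 1,104/2 = 552; holding cost = 552 × €33.7 = €18,602.40
Total = €18,608.20 + €18,602.40 = €37,210.60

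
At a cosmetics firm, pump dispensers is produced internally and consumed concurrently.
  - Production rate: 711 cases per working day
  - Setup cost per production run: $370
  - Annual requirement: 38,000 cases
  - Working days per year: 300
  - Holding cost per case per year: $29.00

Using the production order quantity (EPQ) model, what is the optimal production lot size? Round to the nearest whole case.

1,086 cases

d = 38,000/300 = 126.6667 cases/day;  effective holding cost H(1 − d/p) = 29·(1 − 126.6667/711) = 23.83357
Q* = √(2DS / H_eff) = √(2·38,000·370 / 23.83357) ≈ 1,086.21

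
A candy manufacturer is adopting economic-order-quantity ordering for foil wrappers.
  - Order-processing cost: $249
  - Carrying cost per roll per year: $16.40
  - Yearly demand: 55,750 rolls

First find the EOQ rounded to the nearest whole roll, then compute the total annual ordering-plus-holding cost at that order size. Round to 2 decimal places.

$21,338.26

Q* = √(2·D·S / H) = √(2·55,750·249 / 16.4) = √1,692,896.3 ≈ 1,301.11 → Q = 1,301 rolls
Orders/yr = 55,750/1,301 = 42.852; ordering cost = 42.852 × $249 = $10,670.06
Average inventory = 1,301/2 = 650.5; holding cost = 650.5 × $16.4 = $10,668.20
Total = $10,670.06 + $10,668.20 = $21,338.26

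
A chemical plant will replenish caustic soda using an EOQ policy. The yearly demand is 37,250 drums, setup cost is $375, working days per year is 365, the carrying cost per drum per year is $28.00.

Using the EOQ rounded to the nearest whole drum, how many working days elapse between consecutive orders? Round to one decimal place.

9.8 days

2DS/H = 2·37,250·375/28 = 997,767.86
EOQ = √997,767.86 ≈ 998.88 → Q = 999 drums
Days between orders = 365 / (D/Q) = 365 / 37.287 ≈ 9.789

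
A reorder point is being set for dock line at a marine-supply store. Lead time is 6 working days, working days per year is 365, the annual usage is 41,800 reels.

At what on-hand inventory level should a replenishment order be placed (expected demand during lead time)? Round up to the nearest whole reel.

Daily demand d = 41,800 / 365 = 114.521 reels/day
Demand during lead time = 114.521 × 6 = 687.12
Reorder point = 687.12 → round up

688 reels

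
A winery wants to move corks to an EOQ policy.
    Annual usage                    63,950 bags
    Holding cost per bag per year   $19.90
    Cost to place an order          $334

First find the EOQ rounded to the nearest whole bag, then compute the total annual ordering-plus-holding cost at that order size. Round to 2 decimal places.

$29,156.48

Optimal lot size Q* = (2 × 63,950 × $334 / $19.9)^½ ≈ 1,465.15 → Q = 1,465 bags
Annual ordering cost = (D/Q)·S = (63,950/1,465) × 334 = $14,579.73
Annual holding cost  = (Q/2)·H = (1,465/2) × 19.9 = $14,576.75
Total = $14,579.73 + $14,576.75 = $29,156.48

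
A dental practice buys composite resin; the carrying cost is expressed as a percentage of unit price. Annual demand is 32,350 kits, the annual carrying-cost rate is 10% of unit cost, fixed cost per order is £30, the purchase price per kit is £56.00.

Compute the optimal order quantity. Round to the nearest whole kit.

Carrying cost H = £56 × 10% = £5.6000/kit/yr
Q* = √(2·D·S / H) = √(2·32,350·30 / 5.6) = √346,607.1 ≈ 588.73

589 kits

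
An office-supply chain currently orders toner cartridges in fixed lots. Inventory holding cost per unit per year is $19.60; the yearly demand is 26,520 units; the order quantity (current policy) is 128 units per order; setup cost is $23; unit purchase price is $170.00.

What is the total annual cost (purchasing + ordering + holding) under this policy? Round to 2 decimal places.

Orders/yr = 26,520/128 = 207.188; ordering cost = 207.188 × $23 = $4,765.31
Average inventory = 128/2 = 64; holding cost = 64 × $19.6 = $1,254.40
Purchase cost = D·C = 26,520 × 170 = $4,508,400.00
Total = $4,765.31 + $1,254.40 + $4,508,400.00 = $4,514,419.71

$4,514,419.71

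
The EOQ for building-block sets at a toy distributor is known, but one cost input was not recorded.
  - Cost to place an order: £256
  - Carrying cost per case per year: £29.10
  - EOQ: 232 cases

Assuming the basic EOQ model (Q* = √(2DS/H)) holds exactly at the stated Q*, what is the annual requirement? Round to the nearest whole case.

EOQ relation: Q² = 2DS/H, so rearrange for the unknown.
D = Q²H / (2S) = 232² × 29.1 / (2 × 256) = 3,059.14

3,059 cases per year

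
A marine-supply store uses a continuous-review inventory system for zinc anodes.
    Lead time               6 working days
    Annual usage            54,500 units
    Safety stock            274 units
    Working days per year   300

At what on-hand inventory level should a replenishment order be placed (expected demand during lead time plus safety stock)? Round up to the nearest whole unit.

Daily demand d = 54,500 / 300 = 181.667 units/day
Demand during lead time = 181.667 × 6 = 1,090.00
Reorder point = 1,090.00 + 274 = 1,364.00 → round up

1,364 units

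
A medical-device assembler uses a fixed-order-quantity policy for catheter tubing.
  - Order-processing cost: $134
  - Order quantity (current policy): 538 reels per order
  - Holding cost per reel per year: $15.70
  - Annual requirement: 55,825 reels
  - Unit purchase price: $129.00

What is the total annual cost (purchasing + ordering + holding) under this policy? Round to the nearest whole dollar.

$7,219,553

Orders/yr = 55,825/538 = 103.764; ordering cost = 103.764 × $134 = $13,904.37
Average inventory = 538/2 = 269; holding cost = 269 × $15.7 = $4,223.30
Purchase cost = D·C = 55,825 × 129 = $7,201,425.00
Total = $13,904.37 + $4,223.30 + $7,201,425.00 = $7,219,552.67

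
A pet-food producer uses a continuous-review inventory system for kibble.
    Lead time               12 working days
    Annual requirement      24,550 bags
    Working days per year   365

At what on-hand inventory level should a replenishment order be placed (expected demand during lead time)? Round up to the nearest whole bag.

Daily demand d = 24,550 / 365 = 67.260 bags/day
Demand during lead time = 67.260 × 12 = 807.12
Reorder point = 807.12 → round up

808 bags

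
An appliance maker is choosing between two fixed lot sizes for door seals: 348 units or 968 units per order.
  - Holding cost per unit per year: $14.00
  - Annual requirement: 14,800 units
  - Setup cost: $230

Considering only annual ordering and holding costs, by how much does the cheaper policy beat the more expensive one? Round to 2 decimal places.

$1,925.08

For each Q, cost = (D/Q)·S + (Q/2)·H.
TC(348) = (14,800/348)×230 + (348/2)×14 = $12,217.61
TC(968) = (14,800/968)×230 + (968/2)×14 = $10,292.53
Lots of 968 are cheaper by $1,925.08.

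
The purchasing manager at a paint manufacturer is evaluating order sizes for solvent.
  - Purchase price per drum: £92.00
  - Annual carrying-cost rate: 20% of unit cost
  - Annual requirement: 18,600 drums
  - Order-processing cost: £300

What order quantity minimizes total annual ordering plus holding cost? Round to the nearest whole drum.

779 drums

Carrying cost H = £92 × 20% = £18.4000/drum/yr
Q* = √(2·D·S / H) = √(2·18,600·300 / 18.4) = √606,521.7 ≈ 778.80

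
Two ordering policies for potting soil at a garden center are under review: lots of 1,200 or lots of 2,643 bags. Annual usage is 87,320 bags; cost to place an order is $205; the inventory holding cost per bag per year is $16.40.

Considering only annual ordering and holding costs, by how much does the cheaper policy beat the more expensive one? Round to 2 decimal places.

$3,688.27

Annual cost at Q: ordering D·S/Q plus holding Q·H/2.
TC(1,200) = (87,320/1,200)×205 + (1,200/2)×16.4 = $24,757.17
TC(2,643) = (87,320/2,643)×205 + (2,643/2)×16.4 = $28,445.43
|ΔTC| = |$24,757.17 − $28,445.43| = $3,688.27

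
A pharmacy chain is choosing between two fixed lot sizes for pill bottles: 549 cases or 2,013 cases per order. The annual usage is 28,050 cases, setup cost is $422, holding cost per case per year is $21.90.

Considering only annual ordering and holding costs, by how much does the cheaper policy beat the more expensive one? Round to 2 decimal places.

$349.93

For each Q, cost = (D/Q)·S + (Q/2)·H.
TC(549) = (28,050/549)×422 + (549/2)×21.9 = $27,572.75
TC(2,013) = (28,050/2,013)×422 + (2,013/2)×21.9 = $27,922.68
Lots of 549 are cheaper by $349.93.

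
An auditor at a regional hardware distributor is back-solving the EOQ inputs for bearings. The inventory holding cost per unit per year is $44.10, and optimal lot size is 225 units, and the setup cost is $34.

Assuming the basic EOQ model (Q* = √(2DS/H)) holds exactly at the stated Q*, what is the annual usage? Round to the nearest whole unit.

Since Q* = (2DS/H)^½, squaring gives Q*²·H = 2DS.
D = Q²H / (2S) = 225² × 44.1 / (2 × 34) = 32,831.80

32,832 units per year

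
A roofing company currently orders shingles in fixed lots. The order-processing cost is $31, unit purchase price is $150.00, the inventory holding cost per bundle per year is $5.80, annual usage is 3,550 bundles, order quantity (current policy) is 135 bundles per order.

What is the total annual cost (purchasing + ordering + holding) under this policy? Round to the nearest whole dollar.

Ordering: D/Q × S = 3,550/135 × $31 = $815.19
Holding:  Q/2 × H = 135/2 × $5.8 = $391.50
Purchase cost = D·C = 3,550 × 150 = $532,500.00
Total = $815.19 + $391.50 + $532,500.00 = $533,706.69

$533,707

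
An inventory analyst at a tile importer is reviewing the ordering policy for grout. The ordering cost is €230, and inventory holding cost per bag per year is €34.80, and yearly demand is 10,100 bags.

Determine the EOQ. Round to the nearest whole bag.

2DS/H = 2·10,100·230/34.8 = 133,505.75
EOQ = √133,505.75 ≈ 365.38

365 bags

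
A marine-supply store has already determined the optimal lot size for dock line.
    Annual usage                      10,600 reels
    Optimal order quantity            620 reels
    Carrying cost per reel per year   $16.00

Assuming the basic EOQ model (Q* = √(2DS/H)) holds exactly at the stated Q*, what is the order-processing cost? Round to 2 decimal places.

$290.11

EOQ relation: Q² = 2DS/H, so rearrange for the unknown.
S = Q²H / (2D) = 620² × 16 / (2 × 10,600) = 290.1132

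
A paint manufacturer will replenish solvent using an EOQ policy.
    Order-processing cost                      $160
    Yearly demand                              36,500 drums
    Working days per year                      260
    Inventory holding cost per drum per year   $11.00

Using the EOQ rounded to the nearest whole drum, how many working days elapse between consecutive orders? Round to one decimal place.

7.3 days

2DS/H = 2·36,500·160/11 = 1,061,818.18
EOQ = √1,061,818.18 ≈ 1,030.45 → Q = 1,030 drums
T = Q/D × 260 days = 1,030/36,500 × 260 = 7.337 days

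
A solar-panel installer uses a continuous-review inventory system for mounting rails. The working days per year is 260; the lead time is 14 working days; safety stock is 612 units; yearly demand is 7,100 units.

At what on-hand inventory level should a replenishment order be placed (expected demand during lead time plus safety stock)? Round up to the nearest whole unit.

Daily demand d = 7,100 / 260 = 27.308 units/day
Demand during lead time = 27.308 × 14 = 382.31
Reorder point = 382.31 + 612 = 994.31 → round up

995 units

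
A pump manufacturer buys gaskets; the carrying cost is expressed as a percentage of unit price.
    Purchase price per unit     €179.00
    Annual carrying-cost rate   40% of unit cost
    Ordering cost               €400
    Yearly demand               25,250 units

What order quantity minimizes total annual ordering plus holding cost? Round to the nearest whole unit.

Holding cost per unit per year: H = 40% × €179 = €71.6000
EOQ = √(2DS/H) = √(2 × 25,250 × 400 / 71.6)
    = √(282,122.91) ≈ 531.15

531 units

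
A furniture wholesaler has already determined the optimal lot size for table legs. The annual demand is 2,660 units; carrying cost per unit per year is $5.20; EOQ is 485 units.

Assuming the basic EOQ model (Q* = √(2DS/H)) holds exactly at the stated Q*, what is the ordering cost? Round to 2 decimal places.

$229.92

From Q* = √(2DS/H) ⇒ Q*² = 2DS/H.
S = Q²H / (2D) = 485² × 5.2 / (2 × 2,660) = 229.9192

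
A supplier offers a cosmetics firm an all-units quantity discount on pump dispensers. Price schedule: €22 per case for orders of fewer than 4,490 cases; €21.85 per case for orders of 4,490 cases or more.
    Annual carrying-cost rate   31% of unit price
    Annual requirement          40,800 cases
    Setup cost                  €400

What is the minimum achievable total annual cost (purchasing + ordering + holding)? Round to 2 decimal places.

€910,321.25

H₁ = 31%×€22 = €6.8200;  H₂ = 31%×€21.85 = €6.7735
EOQ₁ = √(2×40,800×400/6.8200) = 2,187.68  (< 4,490, feasible at tier 1)
EOQ₂ = √(2×40,800×400/6.7735) = 2,195.17  (< 4,490 → use Q = 4,490 at tier-2 price)
TC(tier 1 (EOQ₁), Q≈2,187.7) = €912,519.95
TC(tier 2, Q≈4,490.0) = €910,321.25
Minimum at tier 2: €910,321.25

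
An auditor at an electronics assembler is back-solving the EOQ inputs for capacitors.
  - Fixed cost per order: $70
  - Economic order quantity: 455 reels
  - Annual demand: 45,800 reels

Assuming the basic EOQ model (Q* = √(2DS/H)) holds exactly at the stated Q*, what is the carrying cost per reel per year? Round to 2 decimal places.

$30.97

From Q* = √(2DS/H) ⇒ Q*² = 2DS/H.
H = 2DS / Q² = 2 × 45,800 × 70 / 455² = 30.9721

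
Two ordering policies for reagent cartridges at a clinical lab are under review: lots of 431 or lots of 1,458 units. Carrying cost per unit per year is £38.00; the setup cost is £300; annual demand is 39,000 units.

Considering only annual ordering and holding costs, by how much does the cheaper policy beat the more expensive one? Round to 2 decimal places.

£391.52

TC(Q) = (D/Q)S + (Q/2)H
TC(431) = (39,000/431)×300 + (431/2)×38 = £35,335.17
TC(1,458) = (39,000/1,458)×300 + (1,458/2)×38 = £35,726.69
Lots of 431 are cheaper by £391.52.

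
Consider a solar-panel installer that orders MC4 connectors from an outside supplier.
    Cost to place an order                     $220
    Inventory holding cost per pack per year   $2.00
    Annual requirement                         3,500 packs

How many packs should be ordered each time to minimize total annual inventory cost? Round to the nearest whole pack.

2DS/H = 2·3,500·220/2 = 770,000.00
EOQ = √770,000.00 ≈ 877.50

877 packs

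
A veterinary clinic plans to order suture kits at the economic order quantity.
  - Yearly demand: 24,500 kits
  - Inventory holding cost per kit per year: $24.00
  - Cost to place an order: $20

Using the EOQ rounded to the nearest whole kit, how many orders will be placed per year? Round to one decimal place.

Optimal lot size Q* = (2 × 24,500 × $20 / $24)^½ ≈ 202.07 → Q = 202
N = D/Q = 24,500/202 ≈ 121.287 orders/yr

121.3 orders per year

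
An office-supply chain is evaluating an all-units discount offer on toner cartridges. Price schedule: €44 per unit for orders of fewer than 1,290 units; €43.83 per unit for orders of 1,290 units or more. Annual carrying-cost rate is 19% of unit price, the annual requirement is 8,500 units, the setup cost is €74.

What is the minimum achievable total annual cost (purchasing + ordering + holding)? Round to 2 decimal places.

H₁ = 19%×€44 = €8.3600;  H₂ = 19%×€43.83 = €8.3277
EOQ₁ = √(2×8,500×74/8.3600) = 387.92  (< 1,290, feasible at tier 1)
EOQ₂ = √(2×8,500×74/8.3277) = 388.67  (< 1,290 → use Q = 1,290 at tier-2 price)
TC(tier 1 (EOQ₁), Q≈387.9) = €377,242.97
TC(tier 2, Q≈1,290.0) = €378,413.96
Minimum at tier 1 (EOQ₁): €377,242.97

€377,242.97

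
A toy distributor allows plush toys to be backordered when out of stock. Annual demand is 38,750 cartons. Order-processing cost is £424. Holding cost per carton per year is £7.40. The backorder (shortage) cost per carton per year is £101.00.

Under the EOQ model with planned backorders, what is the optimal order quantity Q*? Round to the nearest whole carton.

Basic EOQ = √(2·38,750·424/7.4) = 2,107.259
Backorder adjustment √((H+b)/b) = √((7.4+101)/101) = 1.0360
Q* = 2,107.259 × 1.0360 ≈ 2,183.09

2,183 cartons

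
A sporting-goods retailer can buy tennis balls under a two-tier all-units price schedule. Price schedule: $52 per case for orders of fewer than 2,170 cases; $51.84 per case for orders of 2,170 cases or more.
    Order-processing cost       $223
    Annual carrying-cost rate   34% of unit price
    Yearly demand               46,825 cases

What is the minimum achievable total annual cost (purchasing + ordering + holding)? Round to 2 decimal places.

$2,451,343.75

H₁ = 34%×$52 = $17.6800;  H₂ = 34%×$51.84 = $17.6256
EOQ₁ = √(2×46,825×223/17.6800) = 1,086.84  (< 2,170, feasible at tier 1)
EOQ₂ = √(2×46,825×223/17.6256) = 1,088.51  (< 2,170 → use Q = 2,170 at tier-2 price)
TC(tier 1 (EOQ₁), Q≈1,086.8) = $2,454,115.31
TC(tier 2, Q≈2,170.0) = $2,451,343.75
Minimum at tier 2: $2,451,343.75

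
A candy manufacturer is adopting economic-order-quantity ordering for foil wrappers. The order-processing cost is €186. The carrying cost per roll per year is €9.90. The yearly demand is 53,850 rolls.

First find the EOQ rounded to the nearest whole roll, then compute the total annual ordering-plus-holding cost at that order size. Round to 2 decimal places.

Q* = √(2·D·S / H) = √(2·53,850·186 / 9.9) = √2,023,454.5 ≈ 1,422.48 → Q = 1,422 rolls
Annual ordering cost = (D/Q)·S = (53,850/1,422) × 186 = €7,043.67
Annual holding cost  = (Q/2)·H = (1,422/2) × 9.9 = €7,038.90
Total = €7,043.67 + €7,038.90 = €14,082.57

€14,082.57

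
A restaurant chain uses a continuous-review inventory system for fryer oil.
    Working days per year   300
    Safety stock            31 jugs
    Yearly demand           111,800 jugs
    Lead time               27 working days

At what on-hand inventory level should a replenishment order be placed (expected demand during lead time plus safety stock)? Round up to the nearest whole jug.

10,093 jugs

Daily demand d = 111,800 / 300 = 372.667 jugs/day
Demand during lead time = 372.667 × 27 = 10,062.00
Reorder point = 10,062.00 + 31 = 10,093.00 → round up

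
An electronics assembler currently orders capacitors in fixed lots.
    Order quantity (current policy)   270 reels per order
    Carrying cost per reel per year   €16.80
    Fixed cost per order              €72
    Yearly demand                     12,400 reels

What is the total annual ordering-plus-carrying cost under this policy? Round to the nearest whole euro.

€5,575

Annual ordering cost = (D/Q)·S = (12,400/270) × 72 = €3,306.67
Annual holding cost  = (Q/2)·H = (270/2) × 16.8 = €2,268.00
Total = €3,306.67 + €2,268.00 = €5,574.67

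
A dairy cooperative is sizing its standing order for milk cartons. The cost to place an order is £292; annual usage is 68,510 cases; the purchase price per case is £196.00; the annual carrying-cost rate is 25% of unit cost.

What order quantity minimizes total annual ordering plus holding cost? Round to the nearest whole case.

904 cases

H = i·C = 0.25 × £196 = £49.0000 per case-year
Optimal lot size Q* = (2 × 68,510 × £292 / £49)^½ ≈ 903.62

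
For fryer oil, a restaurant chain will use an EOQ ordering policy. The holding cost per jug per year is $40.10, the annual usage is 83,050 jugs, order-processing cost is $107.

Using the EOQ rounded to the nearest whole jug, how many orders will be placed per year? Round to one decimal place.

Q* = √(2·D·S / H) = √(2·83,050·107 / 40.1) = √443,209.5 ≈ 665.74 → Q = 666
Orders per year = D/Q = 83,050 / 666 = 124.700

124.7 orders per year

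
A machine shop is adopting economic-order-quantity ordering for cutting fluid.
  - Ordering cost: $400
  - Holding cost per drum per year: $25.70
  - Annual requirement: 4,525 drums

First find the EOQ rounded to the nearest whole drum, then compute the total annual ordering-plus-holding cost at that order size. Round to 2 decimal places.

Optimal lot size Q* = (2 × 4,525 × $400 / $25.7)^½ ≈ 375.31 → Q = 375 drums
Ordering: D/Q × S = 4,525/375 × $400 = $4,826.67
Holding:  Q/2 × H = 375/2 × $25.7 = $4,818.75
Total = $4,826.67 + $4,818.75 = $9,645.42

$9,645.42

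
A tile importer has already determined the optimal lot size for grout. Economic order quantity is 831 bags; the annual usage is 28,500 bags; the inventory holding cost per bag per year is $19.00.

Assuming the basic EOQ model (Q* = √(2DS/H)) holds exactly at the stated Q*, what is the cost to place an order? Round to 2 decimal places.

Since Q* = (2DS/H)^½, squaring gives Q*²·H = 2DS.
S = Q²H / (2D) = 831² × 19 / (2 × 28,500) = 230.1870

$230.19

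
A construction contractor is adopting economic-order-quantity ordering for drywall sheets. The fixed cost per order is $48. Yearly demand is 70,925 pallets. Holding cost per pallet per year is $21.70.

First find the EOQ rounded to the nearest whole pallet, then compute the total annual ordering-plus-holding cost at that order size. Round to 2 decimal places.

2DS/H = 2·70,925·48/21.7 = 313,769.59
EOQ = √313,769.59 ≈ 560.15 → Q = 560 pallets
Annual ordering cost = (D/Q)·S = (70,925/560) × 48 = $6,079.29
Annual holding cost  = (Q/2)·H = (560/2) × 21.7 = $6,076.00
Total = $6,079.29 + $6,076.00 = $12,155.29

$12,155.29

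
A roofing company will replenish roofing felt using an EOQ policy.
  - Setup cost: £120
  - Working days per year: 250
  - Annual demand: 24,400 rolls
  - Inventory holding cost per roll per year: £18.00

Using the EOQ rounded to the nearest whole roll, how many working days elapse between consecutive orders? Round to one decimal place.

Optimal lot size Q* = (2 × 24,400 × £120 / £18)^½ ≈ 570.38 → Q = 570 rolls
Cycle time = (working days × Q)/D = (250 × 570) / 24,400 = 5.840 days

5.8 days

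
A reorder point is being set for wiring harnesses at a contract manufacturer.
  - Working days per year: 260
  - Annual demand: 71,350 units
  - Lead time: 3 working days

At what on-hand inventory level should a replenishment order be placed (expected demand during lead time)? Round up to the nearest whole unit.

824 units

Daily demand d = 71,350 / 260 = 274.423 units/day
Demand during lead time = 274.423 × 3 = 823.27
Reorder point = 823.27 → round up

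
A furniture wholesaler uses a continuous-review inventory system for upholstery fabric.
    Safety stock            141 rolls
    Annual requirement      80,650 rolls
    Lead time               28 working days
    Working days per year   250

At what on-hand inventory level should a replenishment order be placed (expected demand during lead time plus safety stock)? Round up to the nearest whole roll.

9,174 rolls

Daily demand d = 80,650 / 250 = 322.600 rolls/day
Demand during lead time = 322.600 × 28 = 9,032.80
Reorder point = 9,032.80 + 141 = 9,173.80 → round up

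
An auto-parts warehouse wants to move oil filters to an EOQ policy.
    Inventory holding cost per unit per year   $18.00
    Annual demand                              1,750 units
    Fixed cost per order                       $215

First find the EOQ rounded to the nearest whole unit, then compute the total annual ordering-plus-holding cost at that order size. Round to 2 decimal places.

$3,680.36

Q* = √(2·D·S / H) = √(2·1,750·215 / 18) = √41,805.6 ≈ 204.46 → Q = 204 units
Ordering: D/Q × S = 1,750/204 × $215 = $1,844.36
Holding:  Q/2 × H = 204/2 × $18 = $1,836.00
Total = $1,844.36 + $1,836.00 = $3,680.36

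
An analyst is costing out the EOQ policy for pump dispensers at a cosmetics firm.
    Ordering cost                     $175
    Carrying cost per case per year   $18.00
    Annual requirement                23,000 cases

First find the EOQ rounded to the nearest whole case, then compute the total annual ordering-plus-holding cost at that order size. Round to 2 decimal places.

2DS/H = 2·23,000·175/18 = 447,222.22
EOQ = √447,222.22 ≈ 668.75 → Q = 669 cases
Ordering: D/Q × S = 23,000/669 × $175 = $6,016.44
Holding:  Q/2 × H = 669/2 × $18 = $6,021.00
Total = $6,016.44 + $6,021.00 = $12,037.44

$12,037.44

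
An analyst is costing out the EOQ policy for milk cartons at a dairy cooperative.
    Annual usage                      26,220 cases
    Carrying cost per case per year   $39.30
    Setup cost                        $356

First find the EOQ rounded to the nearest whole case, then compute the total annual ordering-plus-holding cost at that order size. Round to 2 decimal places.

$27,086.48

2DS/H = 2·26,220·356/39.3 = 475,029.01
EOQ = √475,029.01 ≈ 689.22 → Q = 689 cases
Orders/yr = 26,220/689 = 38.055; ordering cost = 38.055 × $356 = $13,547.63
Average inventory = 689/2 = 344.5; holding cost = 344.5 × $39.3 = $13,538.85
Total = $13,547.63 + $13,538.85 = $27,086.48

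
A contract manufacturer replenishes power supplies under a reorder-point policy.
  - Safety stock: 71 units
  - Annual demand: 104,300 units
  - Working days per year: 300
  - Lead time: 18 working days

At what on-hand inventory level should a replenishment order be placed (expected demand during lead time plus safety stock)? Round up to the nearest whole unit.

Daily demand d = 104,300 / 300 = 347.667 units/day
Demand during lead time = 347.667 × 18 = 6,258.00
Reorder point = 6,258.00 + 71 = 6,329.00 → round up

6,329 units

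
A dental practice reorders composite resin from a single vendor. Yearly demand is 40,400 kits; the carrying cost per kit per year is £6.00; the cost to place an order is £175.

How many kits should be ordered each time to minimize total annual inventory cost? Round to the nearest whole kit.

1,535 kits

Q* = √(2·D·S / H) = √(2·40,400·175 / 6) = √2,356,666.7 ≈ 1,535.14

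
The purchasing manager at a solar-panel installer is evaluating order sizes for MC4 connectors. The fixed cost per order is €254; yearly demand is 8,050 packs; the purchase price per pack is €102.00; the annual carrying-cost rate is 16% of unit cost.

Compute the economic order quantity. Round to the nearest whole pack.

Carrying cost H = €102 × 16% = €16.3200/pack/yr
EOQ = √(2DS/H) = √(2 × 8,050 × 254 / 16.32)
    = √(250,575.98) ≈ 500.58

501 packs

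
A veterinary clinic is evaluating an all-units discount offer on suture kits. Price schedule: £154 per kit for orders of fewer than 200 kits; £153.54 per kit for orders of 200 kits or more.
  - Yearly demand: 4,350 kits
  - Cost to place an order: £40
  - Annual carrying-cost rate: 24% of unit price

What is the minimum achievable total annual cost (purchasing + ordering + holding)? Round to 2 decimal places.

£672,453.96

H₁ = 24%×£154 = £36.9600;  H₂ = 24%×£153.54 = £36.8496
EOQ₁ = √(2×4,350×40/36.9600) = 97.03  (< 200, feasible at tier 1)
EOQ₂ = √(2×4,350×40/36.8496) = 97.18  (< 200 → use Q = 200 at tier-2 price)
TC(tier 1 (EOQ₁), Q≈97.0) = £673,486.37
TC(tier 2, Q≈200.0) = £672,453.96
Minimum at tier 2: £672,453.96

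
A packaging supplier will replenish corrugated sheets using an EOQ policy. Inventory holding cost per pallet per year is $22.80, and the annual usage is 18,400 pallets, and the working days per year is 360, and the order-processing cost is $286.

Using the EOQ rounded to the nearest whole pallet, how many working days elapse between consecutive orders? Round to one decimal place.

13.3 days

Optimal lot size Q* = (2 × 18,400 × $286 / $22.8)^½ ≈ 679.42 → Q = 679 pallets
T = Q/D × 360 days = 679/18,400 × 360 = 13.285 days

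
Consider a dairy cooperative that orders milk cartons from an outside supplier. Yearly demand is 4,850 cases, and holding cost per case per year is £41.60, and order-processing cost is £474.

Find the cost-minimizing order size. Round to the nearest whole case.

332 cases

Q* = √(2·D·S / H) = √(2·4,850·474 / 41.6) = √110,524.0 ≈ 332.45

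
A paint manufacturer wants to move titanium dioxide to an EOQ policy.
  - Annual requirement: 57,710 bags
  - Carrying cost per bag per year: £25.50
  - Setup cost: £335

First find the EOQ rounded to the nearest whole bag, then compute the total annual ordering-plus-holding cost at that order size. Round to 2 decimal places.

EOQ = √(2DS/H) = √(2 × 57,710 × 335 / 25.5)
    = √(1,516,301.96) ≈ 1,231.38 → Q = 1,231 bags
Ordering: D/Q × S = 57,710/1,231 × £335 = £15,705.00
Holding:  Q/2 × H = 1,231/2 × £25.5 = £15,695.25
Total = £15,705.00 + £15,695.25 = £31,400.25

£31,400.25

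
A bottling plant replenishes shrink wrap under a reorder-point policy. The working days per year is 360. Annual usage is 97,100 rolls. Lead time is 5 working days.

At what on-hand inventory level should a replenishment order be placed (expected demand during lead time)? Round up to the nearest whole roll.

1,349 rolls

Daily demand d = 97,100 / 360 = 269.722 rolls/day
Demand during lead time = 269.722 × 5 = 1,348.61
Reorder point = 1,348.61 → round up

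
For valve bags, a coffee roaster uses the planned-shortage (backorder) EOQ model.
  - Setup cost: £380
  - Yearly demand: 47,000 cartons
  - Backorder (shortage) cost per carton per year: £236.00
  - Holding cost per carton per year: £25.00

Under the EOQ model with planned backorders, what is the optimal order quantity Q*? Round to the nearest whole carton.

1,257 cartons

Q* = √(2DS/H) · √((H + b)/b)
   = √(2 × 47,000 × 380 / 25) · √((25 + 236) / 236)
   = 1,195.324 × 1.0516 ≈ 1,257.04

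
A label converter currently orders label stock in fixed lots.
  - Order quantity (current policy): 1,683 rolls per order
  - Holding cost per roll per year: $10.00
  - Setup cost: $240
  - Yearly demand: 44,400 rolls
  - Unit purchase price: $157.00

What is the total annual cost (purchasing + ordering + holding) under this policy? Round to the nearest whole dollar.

Orders/yr = 44,400/1,683 = 26.381; ordering cost = 26.381 × $240 = $6,331.55
Average inventory = 1,683/2 = 841.5; holding cost = 841.5 × $10 = $8,415.00
Purchase cost = D·C = 44,400 × 157 = $6,970,800.00
Total = $6,331.55 + $8,415.00 + $6,970,800.00 = $6,985,546.55

$6,985,547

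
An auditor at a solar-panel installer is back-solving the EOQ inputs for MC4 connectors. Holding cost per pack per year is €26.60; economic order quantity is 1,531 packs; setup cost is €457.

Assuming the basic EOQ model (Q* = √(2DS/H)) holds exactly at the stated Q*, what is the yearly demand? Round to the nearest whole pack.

68,216 packs per year

Since Q* = (2DS/H)^½, squaring gives Q*²·H = 2DS.
D = Q²H / (2S) = 1,531² × 26.6 / (2 × 457) = 68,215.93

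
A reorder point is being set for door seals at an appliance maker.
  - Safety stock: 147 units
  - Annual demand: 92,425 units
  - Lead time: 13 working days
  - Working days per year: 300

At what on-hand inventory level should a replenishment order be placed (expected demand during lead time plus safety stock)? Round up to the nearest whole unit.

Daily demand d = 92,425 / 300 = 308.083 units/day
Demand during lead time = 308.083 × 13 = 4,005.08
Reorder point = 4,005.08 + 147 = 4,152.08 → round up

4,153 units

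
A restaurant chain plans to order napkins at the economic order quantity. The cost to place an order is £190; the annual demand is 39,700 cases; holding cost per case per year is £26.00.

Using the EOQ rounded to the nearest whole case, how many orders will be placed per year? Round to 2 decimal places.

52.10 orders per year

Optimal lot size Q* = (2 × 39,700 × £190 / £26)^½ ≈ 761.73 → Q = 762
N = D/Q = 39,700/762 ≈ 52.100 orders/yr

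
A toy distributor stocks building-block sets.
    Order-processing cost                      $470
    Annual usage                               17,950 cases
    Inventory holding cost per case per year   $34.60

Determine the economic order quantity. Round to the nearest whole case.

2DS/H = 2·17,950·470/34.6 = 487,658.96
EOQ = √487,658.96 ≈ 698.33

698 cases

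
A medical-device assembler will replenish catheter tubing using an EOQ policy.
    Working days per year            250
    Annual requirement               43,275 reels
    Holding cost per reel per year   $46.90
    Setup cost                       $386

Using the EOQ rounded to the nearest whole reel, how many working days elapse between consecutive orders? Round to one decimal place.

2DS/H = 2·43,275·386/46.9 = 712,330.49
EOQ = √712,330.49 ≈ 844.00 → Q = 844 reels
Days between orders = 250 / (D/Q) = 250 / 51.274 ≈ 4.876

4.9 days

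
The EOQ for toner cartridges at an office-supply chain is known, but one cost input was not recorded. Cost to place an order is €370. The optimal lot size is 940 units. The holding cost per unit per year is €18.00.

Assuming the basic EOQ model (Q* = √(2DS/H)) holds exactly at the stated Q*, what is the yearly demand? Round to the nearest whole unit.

From Q* = √(2DS/H) ⇒ Q*² = 2DS/H.
D = Q²H / (2S) = 940² × 18 / (2 × 370) = 21,492.97

21,493 units per year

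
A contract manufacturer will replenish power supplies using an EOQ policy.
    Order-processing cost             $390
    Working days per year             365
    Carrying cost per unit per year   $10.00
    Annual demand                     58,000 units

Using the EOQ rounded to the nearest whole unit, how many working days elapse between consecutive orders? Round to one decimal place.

2DS/H = 2·58,000·390/10 = 4,524,000.00
EOQ = √4,524,000.00 ≈ 2,126.97 → Q = 2,127 units
Cycle time = (working days × Q)/D = (365 × 2,127) / 58,000 = 13.385 days

13.4 days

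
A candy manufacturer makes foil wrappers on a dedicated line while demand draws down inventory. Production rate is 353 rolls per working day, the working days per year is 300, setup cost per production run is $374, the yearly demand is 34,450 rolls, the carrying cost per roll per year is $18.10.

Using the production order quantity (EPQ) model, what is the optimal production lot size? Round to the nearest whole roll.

1,453 rolls

d = 34,450/300 = 114.8333 rolls/day;  effective holding cost H(1 − d/p) = 18.1·(1 − 114.8333/353) = 12.21195
Q* = √(2DS / H_eff) = √(2·34,450·374 / 12.21195) ≈ 1,452.62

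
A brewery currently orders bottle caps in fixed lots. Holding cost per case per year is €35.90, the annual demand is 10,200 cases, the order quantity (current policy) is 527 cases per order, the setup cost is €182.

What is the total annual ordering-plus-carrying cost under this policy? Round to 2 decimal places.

€12,982.23

Ordering: D/Q × S = 10,200/527 × €182 = €3,522.58
Holding:  Q/2 × H = 527/2 × €35.9 = €9,459.65
Total = €3,522.58 + €9,459.65 = €12,982.23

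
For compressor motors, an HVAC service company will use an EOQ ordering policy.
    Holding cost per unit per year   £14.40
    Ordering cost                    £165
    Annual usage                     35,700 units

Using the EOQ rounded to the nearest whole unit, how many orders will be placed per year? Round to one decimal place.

39.4 orders per year

2DS/H = 2·35,700·165/14.4 = 818,125.00
EOQ = √818,125.00 ≈ 904.50 → Q = 905
Orders per year = D/Q = 35,700 / 905 = 39.448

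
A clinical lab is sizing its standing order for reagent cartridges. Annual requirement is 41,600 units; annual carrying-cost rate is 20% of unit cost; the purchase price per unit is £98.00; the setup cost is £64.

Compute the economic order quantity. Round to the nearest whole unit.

Holding cost per unit per year: H = 20% × £98 = £19.6000
2DS/H = 2·41,600·64/19.6 = 271,673.47
EOQ = √271,673.47 ≈ 521.22

521 units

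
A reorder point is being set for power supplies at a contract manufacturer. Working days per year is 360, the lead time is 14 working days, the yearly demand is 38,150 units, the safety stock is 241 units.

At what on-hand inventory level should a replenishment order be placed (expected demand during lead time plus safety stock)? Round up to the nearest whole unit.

Daily demand d = 38,150 / 360 = 105.972 units/day
Demand during lead time = 105.972 × 14 = 1,483.61
Reorder point = 1,483.61 + 241 = 1,724.61 → round up

1,725 units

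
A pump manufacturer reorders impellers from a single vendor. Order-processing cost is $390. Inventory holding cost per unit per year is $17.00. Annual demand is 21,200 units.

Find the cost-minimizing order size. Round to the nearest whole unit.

Q* = √(2·D·S / H) = √(2·21,200·390 / 17) = √972,705.9 ≈ 986.26

986 units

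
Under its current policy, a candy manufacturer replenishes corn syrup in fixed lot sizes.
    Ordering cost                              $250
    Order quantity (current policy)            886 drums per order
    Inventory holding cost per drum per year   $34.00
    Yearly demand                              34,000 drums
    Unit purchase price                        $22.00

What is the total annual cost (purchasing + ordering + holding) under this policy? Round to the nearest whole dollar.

$772,656

Orders/yr = 34,000/886 = 38.375; ordering cost = 38.375 × $250 = $9,593.68
Average inventory = 886/2 = 443; holding cost = 443 × $34 = $15,062.00
Purchase cost = D·C = 34,000 × 22 = $748,000.00
Total = $9,593.68 + $15,062.00 + $748,000.00 = $772,655.68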